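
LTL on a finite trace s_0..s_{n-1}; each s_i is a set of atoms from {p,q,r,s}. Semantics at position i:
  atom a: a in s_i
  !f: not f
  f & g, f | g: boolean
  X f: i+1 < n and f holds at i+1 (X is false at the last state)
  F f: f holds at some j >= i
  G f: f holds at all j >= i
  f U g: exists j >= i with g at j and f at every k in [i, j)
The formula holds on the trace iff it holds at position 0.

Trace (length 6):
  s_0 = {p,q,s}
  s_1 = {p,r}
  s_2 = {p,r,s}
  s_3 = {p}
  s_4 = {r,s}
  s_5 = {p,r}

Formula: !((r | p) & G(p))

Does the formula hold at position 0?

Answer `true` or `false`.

Answer: true

Derivation:
s_0={p,q,s}: !((r | p) & G(p))=True ((r | p) & G(p))=False (r | p)=True r=False p=True G(p)=False
s_1={p,r}: !((r | p) & G(p))=True ((r | p) & G(p))=False (r | p)=True r=True p=True G(p)=False
s_2={p,r,s}: !((r | p) & G(p))=True ((r | p) & G(p))=False (r | p)=True r=True p=True G(p)=False
s_3={p}: !((r | p) & G(p))=True ((r | p) & G(p))=False (r | p)=True r=False p=True G(p)=False
s_4={r,s}: !((r | p) & G(p))=True ((r | p) & G(p))=False (r | p)=True r=True p=False G(p)=False
s_5={p,r}: !((r | p) & G(p))=False ((r | p) & G(p))=True (r | p)=True r=True p=True G(p)=True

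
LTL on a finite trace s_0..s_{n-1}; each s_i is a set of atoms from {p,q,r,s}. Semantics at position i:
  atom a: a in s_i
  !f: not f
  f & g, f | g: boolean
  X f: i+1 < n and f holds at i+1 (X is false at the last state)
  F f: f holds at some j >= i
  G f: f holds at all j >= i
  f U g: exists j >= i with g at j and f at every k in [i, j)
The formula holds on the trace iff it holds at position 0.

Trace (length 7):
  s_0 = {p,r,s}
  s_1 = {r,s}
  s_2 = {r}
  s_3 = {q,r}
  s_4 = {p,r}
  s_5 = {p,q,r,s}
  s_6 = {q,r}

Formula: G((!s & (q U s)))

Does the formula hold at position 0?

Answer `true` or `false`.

s_0={p,r,s}: G((!s & (q U s)))=False (!s & (q U s))=False !s=False s=True (q U s)=True q=False
s_1={r,s}: G((!s & (q U s)))=False (!s & (q U s))=False !s=False s=True (q U s)=True q=False
s_2={r}: G((!s & (q U s)))=False (!s & (q U s))=False !s=True s=False (q U s)=False q=False
s_3={q,r}: G((!s & (q U s)))=False (!s & (q U s))=False !s=True s=False (q U s)=False q=True
s_4={p,r}: G((!s & (q U s)))=False (!s & (q U s))=False !s=True s=False (q U s)=False q=False
s_5={p,q,r,s}: G((!s & (q U s)))=False (!s & (q U s))=False !s=False s=True (q U s)=True q=True
s_6={q,r}: G((!s & (q U s)))=False (!s & (q U s))=False !s=True s=False (q U s)=False q=True

Answer: false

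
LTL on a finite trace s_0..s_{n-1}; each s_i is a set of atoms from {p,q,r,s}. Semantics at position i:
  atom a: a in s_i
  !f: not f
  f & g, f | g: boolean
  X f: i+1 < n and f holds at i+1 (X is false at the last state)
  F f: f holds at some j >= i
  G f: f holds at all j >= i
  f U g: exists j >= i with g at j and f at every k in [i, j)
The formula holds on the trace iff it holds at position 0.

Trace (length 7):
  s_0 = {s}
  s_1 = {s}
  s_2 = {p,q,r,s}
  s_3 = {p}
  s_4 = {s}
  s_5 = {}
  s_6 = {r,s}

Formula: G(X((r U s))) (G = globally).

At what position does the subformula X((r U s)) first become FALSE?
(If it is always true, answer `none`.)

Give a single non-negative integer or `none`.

Answer: 2

Derivation:
s_0={s}: X((r U s))=True (r U s)=True r=False s=True
s_1={s}: X((r U s))=True (r U s)=True r=False s=True
s_2={p,q,r,s}: X((r U s))=False (r U s)=True r=True s=True
s_3={p}: X((r U s))=True (r U s)=False r=False s=False
s_4={s}: X((r U s))=False (r U s)=True r=False s=True
s_5={}: X((r U s))=True (r U s)=False r=False s=False
s_6={r,s}: X((r U s))=False (r U s)=True r=True s=True
G(X((r U s))) holds globally = False
First violation at position 2.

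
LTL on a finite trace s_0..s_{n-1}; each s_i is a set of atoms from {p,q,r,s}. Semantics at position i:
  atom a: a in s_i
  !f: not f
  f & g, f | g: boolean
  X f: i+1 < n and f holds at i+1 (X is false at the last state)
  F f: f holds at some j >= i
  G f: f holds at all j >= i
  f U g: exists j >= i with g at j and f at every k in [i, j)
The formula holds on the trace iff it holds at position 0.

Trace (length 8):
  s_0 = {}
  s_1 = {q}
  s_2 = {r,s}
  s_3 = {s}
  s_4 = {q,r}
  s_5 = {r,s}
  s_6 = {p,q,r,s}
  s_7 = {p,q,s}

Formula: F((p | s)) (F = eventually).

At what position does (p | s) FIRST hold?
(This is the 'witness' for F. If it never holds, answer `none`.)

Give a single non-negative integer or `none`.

s_0={}: (p | s)=False p=False s=False
s_1={q}: (p | s)=False p=False s=False
s_2={r,s}: (p | s)=True p=False s=True
s_3={s}: (p | s)=True p=False s=True
s_4={q,r}: (p | s)=False p=False s=False
s_5={r,s}: (p | s)=True p=False s=True
s_6={p,q,r,s}: (p | s)=True p=True s=True
s_7={p,q,s}: (p | s)=True p=True s=True
F((p | s)) holds; first witness at position 2.

Answer: 2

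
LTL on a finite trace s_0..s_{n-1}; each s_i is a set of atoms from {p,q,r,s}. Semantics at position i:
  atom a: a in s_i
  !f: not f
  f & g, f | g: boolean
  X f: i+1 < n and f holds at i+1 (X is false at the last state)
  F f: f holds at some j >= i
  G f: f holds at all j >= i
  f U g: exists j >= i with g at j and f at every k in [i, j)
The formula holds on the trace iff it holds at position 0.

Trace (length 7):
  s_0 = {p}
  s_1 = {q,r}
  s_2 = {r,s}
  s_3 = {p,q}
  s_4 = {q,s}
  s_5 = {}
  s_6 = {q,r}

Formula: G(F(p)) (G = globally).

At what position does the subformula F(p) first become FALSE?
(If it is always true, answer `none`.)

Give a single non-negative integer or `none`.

Answer: 4

Derivation:
s_0={p}: F(p)=True p=True
s_1={q,r}: F(p)=True p=False
s_2={r,s}: F(p)=True p=False
s_3={p,q}: F(p)=True p=True
s_4={q,s}: F(p)=False p=False
s_5={}: F(p)=False p=False
s_6={q,r}: F(p)=False p=False
G(F(p)) holds globally = False
First violation at position 4.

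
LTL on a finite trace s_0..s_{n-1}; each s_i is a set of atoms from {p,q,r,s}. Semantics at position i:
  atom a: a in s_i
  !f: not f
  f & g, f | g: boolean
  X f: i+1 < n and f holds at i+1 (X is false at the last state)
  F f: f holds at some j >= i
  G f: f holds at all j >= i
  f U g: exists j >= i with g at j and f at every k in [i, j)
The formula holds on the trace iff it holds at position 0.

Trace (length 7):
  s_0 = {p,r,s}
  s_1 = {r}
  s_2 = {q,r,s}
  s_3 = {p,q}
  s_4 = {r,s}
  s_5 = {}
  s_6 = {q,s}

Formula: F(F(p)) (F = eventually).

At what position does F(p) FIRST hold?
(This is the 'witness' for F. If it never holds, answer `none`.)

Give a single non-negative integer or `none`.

Answer: 0

Derivation:
s_0={p,r,s}: F(p)=True p=True
s_1={r}: F(p)=True p=False
s_2={q,r,s}: F(p)=True p=False
s_3={p,q}: F(p)=True p=True
s_4={r,s}: F(p)=False p=False
s_5={}: F(p)=False p=False
s_6={q,s}: F(p)=False p=False
F(F(p)) holds; first witness at position 0.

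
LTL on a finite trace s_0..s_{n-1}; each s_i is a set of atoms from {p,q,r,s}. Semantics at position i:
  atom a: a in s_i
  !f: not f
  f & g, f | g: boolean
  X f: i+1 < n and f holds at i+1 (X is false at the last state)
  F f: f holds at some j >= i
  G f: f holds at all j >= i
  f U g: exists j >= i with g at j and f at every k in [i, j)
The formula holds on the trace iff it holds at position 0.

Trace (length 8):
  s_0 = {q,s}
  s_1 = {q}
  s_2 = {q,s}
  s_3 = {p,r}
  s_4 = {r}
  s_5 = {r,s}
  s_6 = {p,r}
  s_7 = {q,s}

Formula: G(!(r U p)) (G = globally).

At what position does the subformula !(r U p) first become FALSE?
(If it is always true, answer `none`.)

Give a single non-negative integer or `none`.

Answer: 3

Derivation:
s_0={q,s}: !(r U p)=True (r U p)=False r=False p=False
s_1={q}: !(r U p)=True (r U p)=False r=False p=False
s_2={q,s}: !(r U p)=True (r U p)=False r=False p=False
s_3={p,r}: !(r U p)=False (r U p)=True r=True p=True
s_4={r}: !(r U p)=False (r U p)=True r=True p=False
s_5={r,s}: !(r U p)=False (r U p)=True r=True p=False
s_6={p,r}: !(r U p)=False (r U p)=True r=True p=True
s_7={q,s}: !(r U p)=True (r U p)=False r=False p=False
G(!(r U p)) holds globally = False
First violation at position 3.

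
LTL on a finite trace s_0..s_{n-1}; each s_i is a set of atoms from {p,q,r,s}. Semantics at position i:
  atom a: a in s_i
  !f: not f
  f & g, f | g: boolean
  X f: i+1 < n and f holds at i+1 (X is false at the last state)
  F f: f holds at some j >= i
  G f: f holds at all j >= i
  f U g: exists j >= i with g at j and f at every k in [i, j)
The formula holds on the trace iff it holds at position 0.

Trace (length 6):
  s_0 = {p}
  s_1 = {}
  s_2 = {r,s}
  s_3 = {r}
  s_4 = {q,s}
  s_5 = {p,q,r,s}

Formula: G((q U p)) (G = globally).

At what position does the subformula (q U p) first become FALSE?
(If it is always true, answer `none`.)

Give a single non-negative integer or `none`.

Answer: 1

Derivation:
s_0={p}: (q U p)=True q=False p=True
s_1={}: (q U p)=False q=False p=False
s_2={r,s}: (q U p)=False q=False p=False
s_3={r}: (q U p)=False q=False p=False
s_4={q,s}: (q U p)=True q=True p=False
s_5={p,q,r,s}: (q U p)=True q=True p=True
G((q U p)) holds globally = False
First violation at position 1.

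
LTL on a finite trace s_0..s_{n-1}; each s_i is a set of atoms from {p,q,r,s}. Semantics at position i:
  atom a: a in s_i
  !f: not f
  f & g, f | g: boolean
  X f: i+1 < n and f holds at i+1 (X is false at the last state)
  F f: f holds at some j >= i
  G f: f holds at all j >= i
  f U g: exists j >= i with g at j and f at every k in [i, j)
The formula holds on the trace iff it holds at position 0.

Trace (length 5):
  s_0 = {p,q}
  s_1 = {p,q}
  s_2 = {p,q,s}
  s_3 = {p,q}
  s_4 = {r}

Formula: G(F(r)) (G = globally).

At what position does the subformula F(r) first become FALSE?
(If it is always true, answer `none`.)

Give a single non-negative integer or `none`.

Answer: none

Derivation:
s_0={p,q}: F(r)=True r=False
s_1={p,q}: F(r)=True r=False
s_2={p,q,s}: F(r)=True r=False
s_3={p,q}: F(r)=True r=False
s_4={r}: F(r)=True r=True
G(F(r)) holds globally = True
No violation — formula holds at every position.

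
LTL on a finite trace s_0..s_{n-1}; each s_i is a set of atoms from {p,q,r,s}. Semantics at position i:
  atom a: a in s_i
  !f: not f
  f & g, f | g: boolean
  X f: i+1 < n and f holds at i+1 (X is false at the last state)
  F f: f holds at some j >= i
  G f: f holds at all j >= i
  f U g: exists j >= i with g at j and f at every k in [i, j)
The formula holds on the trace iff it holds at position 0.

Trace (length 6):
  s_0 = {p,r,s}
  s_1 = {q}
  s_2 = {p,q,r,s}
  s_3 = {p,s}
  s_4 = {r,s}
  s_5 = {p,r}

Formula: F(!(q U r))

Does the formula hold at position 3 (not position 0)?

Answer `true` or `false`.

s_0={p,r,s}: F(!(q U r))=True !(q U r)=False (q U r)=True q=False r=True
s_1={q}: F(!(q U r))=True !(q U r)=False (q U r)=True q=True r=False
s_2={p,q,r,s}: F(!(q U r))=True !(q U r)=False (q U r)=True q=True r=True
s_3={p,s}: F(!(q U r))=True !(q U r)=True (q U r)=False q=False r=False
s_4={r,s}: F(!(q U r))=False !(q U r)=False (q U r)=True q=False r=True
s_5={p,r}: F(!(q U r))=False !(q U r)=False (q U r)=True q=False r=True
Evaluating at position 3: result = True

Answer: true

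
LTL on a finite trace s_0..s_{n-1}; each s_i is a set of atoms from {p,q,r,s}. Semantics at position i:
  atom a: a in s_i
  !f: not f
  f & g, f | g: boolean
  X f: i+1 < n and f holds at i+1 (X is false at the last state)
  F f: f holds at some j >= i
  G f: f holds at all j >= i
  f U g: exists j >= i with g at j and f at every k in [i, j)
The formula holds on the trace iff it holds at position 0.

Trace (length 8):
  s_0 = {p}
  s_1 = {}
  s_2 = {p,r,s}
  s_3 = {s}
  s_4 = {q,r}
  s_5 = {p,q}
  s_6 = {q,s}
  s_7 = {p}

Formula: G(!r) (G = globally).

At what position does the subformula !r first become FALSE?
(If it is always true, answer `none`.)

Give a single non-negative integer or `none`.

s_0={p}: !r=True r=False
s_1={}: !r=True r=False
s_2={p,r,s}: !r=False r=True
s_3={s}: !r=True r=False
s_4={q,r}: !r=False r=True
s_5={p,q}: !r=True r=False
s_6={q,s}: !r=True r=False
s_7={p}: !r=True r=False
G(!r) holds globally = False
First violation at position 2.

Answer: 2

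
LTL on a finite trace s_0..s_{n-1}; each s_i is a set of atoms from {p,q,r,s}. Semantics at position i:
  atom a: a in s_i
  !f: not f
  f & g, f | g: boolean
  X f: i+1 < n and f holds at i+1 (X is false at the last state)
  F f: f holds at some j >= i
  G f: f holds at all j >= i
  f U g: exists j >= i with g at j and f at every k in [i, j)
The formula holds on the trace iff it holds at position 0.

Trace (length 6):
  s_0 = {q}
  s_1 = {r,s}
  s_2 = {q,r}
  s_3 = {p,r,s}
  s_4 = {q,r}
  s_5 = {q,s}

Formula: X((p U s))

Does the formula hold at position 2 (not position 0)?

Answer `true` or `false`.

s_0={q}: X((p U s))=True (p U s)=False p=False s=False
s_1={r,s}: X((p U s))=False (p U s)=True p=False s=True
s_2={q,r}: X((p U s))=True (p U s)=False p=False s=False
s_3={p,r,s}: X((p U s))=False (p U s)=True p=True s=True
s_4={q,r}: X((p U s))=True (p U s)=False p=False s=False
s_5={q,s}: X((p U s))=False (p U s)=True p=False s=True
Evaluating at position 2: result = True

Answer: true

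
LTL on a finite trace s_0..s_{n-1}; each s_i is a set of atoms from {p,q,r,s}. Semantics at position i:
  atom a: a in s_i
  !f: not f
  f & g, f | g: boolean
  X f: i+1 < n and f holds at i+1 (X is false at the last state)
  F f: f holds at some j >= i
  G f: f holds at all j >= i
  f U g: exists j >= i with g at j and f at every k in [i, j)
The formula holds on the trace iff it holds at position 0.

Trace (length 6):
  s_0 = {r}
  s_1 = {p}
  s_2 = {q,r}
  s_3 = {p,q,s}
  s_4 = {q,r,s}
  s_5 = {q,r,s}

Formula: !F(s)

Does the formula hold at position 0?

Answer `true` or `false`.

s_0={r}: !F(s)=False F(s)=True s=False
s_1={p}: !F(s)=False F(s)=True s=False
s_2={q,r}: !F(s)=False F(s)=True s=False
s_3={p,q,s}: !F(s)=False F(s)=True s=True
s_4={q,r,s}: !F(s)=False F(s)=True s=True
s_5={q,r,s}: !F(s)=False F(s)=True s=True

Answer: false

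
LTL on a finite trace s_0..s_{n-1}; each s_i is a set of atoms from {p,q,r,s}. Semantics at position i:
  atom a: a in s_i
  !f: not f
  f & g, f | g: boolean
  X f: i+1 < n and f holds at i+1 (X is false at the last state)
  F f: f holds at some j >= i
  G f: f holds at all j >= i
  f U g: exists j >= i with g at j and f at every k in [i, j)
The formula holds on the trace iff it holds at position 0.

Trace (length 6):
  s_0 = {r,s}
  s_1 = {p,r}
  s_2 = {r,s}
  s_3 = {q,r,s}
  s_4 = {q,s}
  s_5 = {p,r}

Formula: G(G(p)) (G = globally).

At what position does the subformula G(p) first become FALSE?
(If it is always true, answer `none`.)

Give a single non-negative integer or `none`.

Answer: 0

Derivation:
s_0={r,s}: G(p)=False p=False
s_1={p,r}: G(p)=False p=True
s_2={r,s}: G(p)=False p=False
s_3={q,r,s}: G(p)=False p=False
s_4={q,s}: G(p)=False p=False
s_5={p,r}: G(p)=True p=True
G(G(p)) holds globally = False
First violation at position 0.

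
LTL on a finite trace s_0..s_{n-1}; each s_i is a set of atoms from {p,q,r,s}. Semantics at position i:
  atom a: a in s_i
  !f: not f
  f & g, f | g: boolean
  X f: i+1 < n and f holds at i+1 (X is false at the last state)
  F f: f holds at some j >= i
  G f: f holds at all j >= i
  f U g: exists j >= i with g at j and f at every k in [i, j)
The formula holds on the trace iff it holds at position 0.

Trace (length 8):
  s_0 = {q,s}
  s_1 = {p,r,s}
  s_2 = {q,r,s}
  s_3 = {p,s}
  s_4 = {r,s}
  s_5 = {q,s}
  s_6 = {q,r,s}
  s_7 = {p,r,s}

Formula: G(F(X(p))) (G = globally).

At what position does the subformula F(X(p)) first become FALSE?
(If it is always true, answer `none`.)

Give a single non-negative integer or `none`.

Answer: 7

Derivation:
s_0={q,s}: F(X(p))=True X(p)=True p=False
s_1={p,r,s}: F(X(p))=True X(p)=False p=True
s_2={q,r,s}: F(X(p))=True X(p)=True p=False
s_3={p,s}: F(X(p))=True X(p)=False p=True
s_4={r,s}: F(X(p))=True X(p)=False p=False
s_5={q,s}: F(X(p))=True X(p)=False p=False
s_6={q,r,s}: F(X(p))=True X(p)=True p=False
s_7={p,r,s}: F(X(p))=False X(p)=False p=True
G(F(X(p))) holds globally = False
First violation at position 7.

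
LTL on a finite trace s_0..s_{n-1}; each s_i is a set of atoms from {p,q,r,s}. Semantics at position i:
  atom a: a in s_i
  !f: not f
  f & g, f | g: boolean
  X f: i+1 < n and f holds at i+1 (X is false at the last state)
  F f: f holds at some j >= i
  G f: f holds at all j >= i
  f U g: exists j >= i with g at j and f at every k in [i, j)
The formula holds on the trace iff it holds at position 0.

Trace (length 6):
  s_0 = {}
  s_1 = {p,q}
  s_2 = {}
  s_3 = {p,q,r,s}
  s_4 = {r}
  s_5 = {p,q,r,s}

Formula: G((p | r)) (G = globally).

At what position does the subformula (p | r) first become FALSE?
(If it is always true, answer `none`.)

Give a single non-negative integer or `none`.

s_0={}: (p | r)=False p=False r=False
s_1={p,q}: (p | r)=True p=True r=False
s_2={}: (p | r)=False p=False r=False
s_3={p,q,r,s}: (p | r)=True p=True r=True
s_4={r}: (p | r)=True p=False r=True
s_5={p,q,r,s}: (p | r)=True p=True r=True
G((p | r)) holds globally = False
First violation at position 0.

Answer: 0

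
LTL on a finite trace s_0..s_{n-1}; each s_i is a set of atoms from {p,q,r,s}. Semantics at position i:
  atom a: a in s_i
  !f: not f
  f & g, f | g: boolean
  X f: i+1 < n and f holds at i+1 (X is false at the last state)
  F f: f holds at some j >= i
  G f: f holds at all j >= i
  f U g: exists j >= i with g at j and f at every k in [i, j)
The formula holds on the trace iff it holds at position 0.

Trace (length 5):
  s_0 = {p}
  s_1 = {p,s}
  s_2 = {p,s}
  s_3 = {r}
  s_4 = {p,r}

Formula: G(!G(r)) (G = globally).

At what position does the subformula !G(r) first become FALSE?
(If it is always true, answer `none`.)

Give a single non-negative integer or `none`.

s_0={p}: !G(r)=True G(r)=False r=False
s_1={p,s}: !G(r)=True G(r)=False r=False
s_2={p,s}: !G(r)=True G(r)=False r=False
s_3={r}: !G(r)=False G(r)=True r=True
s_4={p,r}: !G(r)=False G(r)=True r=True
G(!G(r)) holds globally = False
First violation at position 3.

Answer: 3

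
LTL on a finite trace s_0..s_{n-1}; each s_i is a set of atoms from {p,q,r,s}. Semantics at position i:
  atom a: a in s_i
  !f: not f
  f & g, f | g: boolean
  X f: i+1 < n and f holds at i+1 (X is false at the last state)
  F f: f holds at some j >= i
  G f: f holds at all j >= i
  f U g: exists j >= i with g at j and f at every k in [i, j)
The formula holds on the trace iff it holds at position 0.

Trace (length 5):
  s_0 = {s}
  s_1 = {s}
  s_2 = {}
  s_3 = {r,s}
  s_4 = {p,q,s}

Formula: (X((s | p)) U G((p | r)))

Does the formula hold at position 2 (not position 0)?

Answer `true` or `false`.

Answer: true

Derivation:
s_0={s}: (X((s | p)) U G((p | r)))=False X((s | p))=True (s | p)=True s=True p=False G((p | r))=False (p | r)=False r=False
s_1={s}: (X((s | p)) U G((p | r)))=False X((s | p))=False (s | p)=True s=True p=False G((p | r))=False (p | r)=False r=False
s_2={}: (X((s | p)) U G((p | r)))=True X((s | p))=True (s | p)=False s=False p=False G((p | r))=False (p | r)=False r=False
s_3={r,s}: (X((s | p)) U G((p | r)))=True X((s | p))=True (s | p)=True s=True p=False G((p | r))=True (p | r)=True r=True
s_4={p,q,s}: (X((s | p)) U G((p | r)))=True X((s | p))=False (s | p)=True s=True p=True G((p | r))=True (p | r)=True r=False
Evaluating at position 2: result = True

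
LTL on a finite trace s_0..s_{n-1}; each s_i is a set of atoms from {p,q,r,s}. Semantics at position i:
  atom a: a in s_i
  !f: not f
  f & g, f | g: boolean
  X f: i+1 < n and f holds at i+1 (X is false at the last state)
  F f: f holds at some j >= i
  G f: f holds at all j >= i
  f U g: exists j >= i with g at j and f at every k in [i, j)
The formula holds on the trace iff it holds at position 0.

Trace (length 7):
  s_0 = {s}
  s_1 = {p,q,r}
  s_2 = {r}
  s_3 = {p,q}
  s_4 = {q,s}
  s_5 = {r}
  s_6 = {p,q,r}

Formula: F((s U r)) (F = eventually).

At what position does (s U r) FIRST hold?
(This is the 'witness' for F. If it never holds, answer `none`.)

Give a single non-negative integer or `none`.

Answer: 0

Derivation:
s_0={s}: (s U r)=True s=True r=False
s_1={p,q,r}: (s U r)=True s=False r=True
s_2={r}: (s U r)=True s=False r=True
s_3={p,q}: (s U r)=False s=False r=False
s_4={q,s}: (s U r)=True s=True r=False
s_5={r}: (s U r)=True s=False r=True
s_6={p,q,r}: (s U r)=True s=False r=True
F((s U r)) holds; first witness at position 0.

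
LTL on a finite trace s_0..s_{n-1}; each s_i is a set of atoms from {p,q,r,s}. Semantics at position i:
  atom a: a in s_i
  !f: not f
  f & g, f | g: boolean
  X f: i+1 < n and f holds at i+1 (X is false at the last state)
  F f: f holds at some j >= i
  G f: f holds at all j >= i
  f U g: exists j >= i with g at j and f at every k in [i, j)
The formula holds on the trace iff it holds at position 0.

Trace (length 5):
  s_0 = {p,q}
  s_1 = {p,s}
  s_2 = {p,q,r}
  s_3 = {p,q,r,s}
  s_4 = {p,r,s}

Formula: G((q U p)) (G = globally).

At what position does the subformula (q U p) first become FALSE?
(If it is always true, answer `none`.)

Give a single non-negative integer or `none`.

Answer: none

Derivation:
s_0={p,q}: (q U p)=True q=True p=True
s_1={p,s}: (q U p)=True q=False p=True
s_2={p,q,r}: (q U p)=True q=True p=True
s_3={p,q,r,s}: (q U p)=True q=True p=True
s_4={p,r,s}: (q U p)=True q=False p=True
G((q U p)) holds globally = True
No violation — formula holds at every position.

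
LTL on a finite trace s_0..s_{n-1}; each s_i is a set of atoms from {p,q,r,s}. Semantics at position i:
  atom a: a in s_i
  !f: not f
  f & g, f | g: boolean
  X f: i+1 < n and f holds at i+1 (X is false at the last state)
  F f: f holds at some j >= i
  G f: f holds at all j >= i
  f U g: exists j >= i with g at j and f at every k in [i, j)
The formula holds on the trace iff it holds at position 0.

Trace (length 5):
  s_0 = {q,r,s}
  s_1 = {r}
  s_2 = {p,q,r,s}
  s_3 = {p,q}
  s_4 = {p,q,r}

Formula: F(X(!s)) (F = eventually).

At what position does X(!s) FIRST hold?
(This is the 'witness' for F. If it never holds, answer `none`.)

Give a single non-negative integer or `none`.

s_0={q,r,s}: X(!s)=True !s=False s=True
s_1={r}: X(!s)=False !s=True s=False
s_2={p,q,r,s}: X(!s)=True !s=False s=True
s_3={p,q}: X(!s)=True !s=True s=False
s_4={p,q,r}: X(!s)=False !s=True s=False
F(X(!s)) holds; first witness at position 0.

Answer: 0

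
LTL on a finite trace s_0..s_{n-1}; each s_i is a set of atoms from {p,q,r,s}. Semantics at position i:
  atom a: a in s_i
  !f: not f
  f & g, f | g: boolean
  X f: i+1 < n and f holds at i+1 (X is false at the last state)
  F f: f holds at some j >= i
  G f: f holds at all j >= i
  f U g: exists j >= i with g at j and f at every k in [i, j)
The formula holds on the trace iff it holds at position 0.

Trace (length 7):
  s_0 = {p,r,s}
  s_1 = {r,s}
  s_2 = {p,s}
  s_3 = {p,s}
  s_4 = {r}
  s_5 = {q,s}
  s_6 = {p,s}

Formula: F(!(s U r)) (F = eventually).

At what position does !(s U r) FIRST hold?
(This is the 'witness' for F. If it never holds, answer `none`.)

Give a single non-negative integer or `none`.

s_0={p,r,s}: !(s U r)=False (s U r)=True s=True r=True
s_1={r,s}: !(s U r)=False (s U r)=True s=True r=True
s_2={p,s}: !(s U r)=False (s U r)=True s=True r=False
s_3={p,s}: !(s U r)=False (s U r)=True s=True r=False
s_4={r}: !(s U r)=False (s U r)=True s=False r=True
s_5={q,s}: !(s U r)=True (s U r)=False s=True r=False
s_6={p,s}: !(s U r)=True (s U r)=False s=True r=False
F(!(s U r)) holds; first witness at position 5.

Answer: 5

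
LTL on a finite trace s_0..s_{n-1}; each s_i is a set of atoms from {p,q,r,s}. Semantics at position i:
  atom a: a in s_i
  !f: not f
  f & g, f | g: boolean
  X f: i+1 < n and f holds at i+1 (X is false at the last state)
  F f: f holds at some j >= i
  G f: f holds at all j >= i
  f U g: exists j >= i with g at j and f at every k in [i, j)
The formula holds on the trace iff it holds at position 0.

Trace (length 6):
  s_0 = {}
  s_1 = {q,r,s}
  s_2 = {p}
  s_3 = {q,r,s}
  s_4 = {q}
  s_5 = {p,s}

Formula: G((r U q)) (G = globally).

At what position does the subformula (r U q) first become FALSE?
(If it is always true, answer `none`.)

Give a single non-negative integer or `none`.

Answer: 0

Derivation:
s_0={}: (r U q)=False r=False q=False
s_1={q,r,s}: (r U q)=True r=True q=True
s_2={p}: (r U q)=False r=False q=False
s_3={q,r,s}: (r U q)=True r=True q=True
s_4={q}: (r U q)=True r=False q=True
s_5={p,s}: (r U q)=False r=False q=False
G((r U q)) holds globally = False
First violation at position 0.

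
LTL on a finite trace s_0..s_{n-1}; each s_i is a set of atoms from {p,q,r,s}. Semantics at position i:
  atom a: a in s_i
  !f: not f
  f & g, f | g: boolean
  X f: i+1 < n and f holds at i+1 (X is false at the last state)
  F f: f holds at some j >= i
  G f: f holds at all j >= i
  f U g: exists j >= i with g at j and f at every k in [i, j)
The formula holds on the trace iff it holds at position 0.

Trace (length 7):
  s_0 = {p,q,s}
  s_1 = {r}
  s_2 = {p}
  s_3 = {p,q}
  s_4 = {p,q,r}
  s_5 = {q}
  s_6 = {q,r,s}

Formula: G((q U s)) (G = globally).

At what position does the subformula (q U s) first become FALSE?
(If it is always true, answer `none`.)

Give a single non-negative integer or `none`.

Answer: 1

Derivation:
s_0={p,q,s}: (q U s)=True q=True s=True
s_1={r}: (q U s)=False q=False s=False
s_2={p}: (q U s)=False q=False s=False
s_3={p,q}: (q U s)=True q=True s=False
s_4={p,q,r}: (q U s)=True q=True s=False
s_5={q}: (q U s)=True q=True s=False
s_6={q,r,s}: (q U s)=True q=True s=True
G((q U s)) holds globally = False
First violation at position 1.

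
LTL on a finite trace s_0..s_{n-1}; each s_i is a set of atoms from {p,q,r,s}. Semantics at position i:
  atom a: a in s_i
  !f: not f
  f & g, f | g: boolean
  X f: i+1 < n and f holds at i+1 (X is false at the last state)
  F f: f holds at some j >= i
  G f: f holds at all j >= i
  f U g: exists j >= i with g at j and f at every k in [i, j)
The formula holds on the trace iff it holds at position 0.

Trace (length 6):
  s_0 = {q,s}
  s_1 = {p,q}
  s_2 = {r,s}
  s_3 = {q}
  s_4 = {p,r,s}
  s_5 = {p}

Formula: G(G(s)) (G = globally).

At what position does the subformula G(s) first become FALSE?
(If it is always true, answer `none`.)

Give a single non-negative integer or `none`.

s_0={q,s}: G(s)=False s=True
s_1={p,q}: G(s)=False s=False
s_2={r,s}: G(s)=False s=True
s_3={q}: G(s)=False s=False
s_4={p,r,s}: G(s)=False s=True
s_5={p}: G(s)=False s=False
G(G(s)) holds globally = False
First violation at position 0.

Answer: 0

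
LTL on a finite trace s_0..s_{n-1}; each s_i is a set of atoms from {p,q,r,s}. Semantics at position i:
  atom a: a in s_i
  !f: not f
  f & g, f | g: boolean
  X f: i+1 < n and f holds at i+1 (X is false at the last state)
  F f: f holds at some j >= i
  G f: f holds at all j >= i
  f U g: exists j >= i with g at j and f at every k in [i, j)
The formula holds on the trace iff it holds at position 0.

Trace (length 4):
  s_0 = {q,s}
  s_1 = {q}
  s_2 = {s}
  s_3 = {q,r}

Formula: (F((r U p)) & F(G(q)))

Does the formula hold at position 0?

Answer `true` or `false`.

s_0={q,s}: (F((r U p)) & F(G(q)))=False F((r U p))=False (r U p)=False r=False p=False F(G(q))=True G(q)=False q=True
s_1={q}: (F((r U p)) & F(G(q)))=False F((r U p))=False (r U p)=False r=False p=False F(G(q))=True G(q)=False q=True
s_2={s}: (F((r U p)) & F(G(q)))=False F((r U p))=False (r U p)=False r=False p=False F(G(q))=True G(q)=False q=False
s_3={q,r}: (F((r U p)) & F(G(q)))=False F((r U p))=False (r U p)=False r=True p=False F(G(q))=True G(q)=True q=True

Answer: false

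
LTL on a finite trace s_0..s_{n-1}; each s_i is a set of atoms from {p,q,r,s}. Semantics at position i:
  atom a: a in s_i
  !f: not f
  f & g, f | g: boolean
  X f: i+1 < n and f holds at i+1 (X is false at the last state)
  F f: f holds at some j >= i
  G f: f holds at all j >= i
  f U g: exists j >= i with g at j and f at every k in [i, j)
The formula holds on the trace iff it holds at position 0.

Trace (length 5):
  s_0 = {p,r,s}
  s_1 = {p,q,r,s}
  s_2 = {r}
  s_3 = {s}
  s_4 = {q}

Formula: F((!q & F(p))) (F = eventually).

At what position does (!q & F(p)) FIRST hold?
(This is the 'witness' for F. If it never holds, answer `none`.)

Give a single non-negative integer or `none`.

Answer: 0

Derivation:
s_0={p,r,s}: (!q & F(p))=True !q=True q=False F(p)=True p=True
s_1={p,q,r,s}: (!q & F(p))=False !q=False q=True F(p)=True p=True
s_2={r}: (!q & F(p))=False !q=True q=False F(p)=False p=False
s_3={s}: (!q & F(p))=False !q=True q=False F(p)=False p=False
s_4={q}: (!q & F(p))=False !q=False q=True F(p)=False p=False
F((!q & F(p))) holds; first witness at position 0.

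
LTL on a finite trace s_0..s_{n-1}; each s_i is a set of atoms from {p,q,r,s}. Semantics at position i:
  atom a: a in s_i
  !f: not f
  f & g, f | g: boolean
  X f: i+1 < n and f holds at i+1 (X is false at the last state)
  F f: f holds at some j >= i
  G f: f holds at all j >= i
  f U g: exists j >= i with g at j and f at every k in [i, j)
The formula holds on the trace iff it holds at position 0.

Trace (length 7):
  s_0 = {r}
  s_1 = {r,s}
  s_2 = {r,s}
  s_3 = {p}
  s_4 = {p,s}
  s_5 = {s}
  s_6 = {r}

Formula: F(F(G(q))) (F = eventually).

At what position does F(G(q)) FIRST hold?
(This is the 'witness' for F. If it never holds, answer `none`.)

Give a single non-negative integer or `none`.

s_0={r}: F(G(q))=False G(q)=False q=False
s_1={r,s}: F(G(q))=False G(q)=False q=False
s_2={r,s}: F(G(q))=False G(q)=False q=False
s_3={p}: F(G(q))=False G(q)=False q=False
s_4={p,s}: F(G(q))=False G(q)=False q=False
s_5={s}: F(G(q))=False G(q)=False q=False
s_6={r}: F(G(q))=False G(q)=False q=False
F(F(G(q))) does not hold (no witness exists).

Answer: none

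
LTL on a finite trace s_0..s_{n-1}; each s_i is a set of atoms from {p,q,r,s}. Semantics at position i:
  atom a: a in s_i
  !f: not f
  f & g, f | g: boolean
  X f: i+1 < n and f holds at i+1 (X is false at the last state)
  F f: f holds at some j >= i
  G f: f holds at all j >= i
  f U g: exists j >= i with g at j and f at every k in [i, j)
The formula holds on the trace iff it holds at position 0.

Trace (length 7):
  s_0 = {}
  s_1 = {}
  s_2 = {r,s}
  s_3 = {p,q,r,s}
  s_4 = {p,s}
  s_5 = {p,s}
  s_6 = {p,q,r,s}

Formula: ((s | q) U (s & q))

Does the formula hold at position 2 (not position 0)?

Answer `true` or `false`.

Answer: true

Derivation:
s_0={}: ((s | q) U (s & q))=False (s | q)=False s=False q=False (s & q)=False
s_1={}: ((s | q) U (s & q))=False (s | q)=False s=False q=False (s & q)=False
s_2={r,s}: ((s | q) U (s & q))=True (s | q)=True s=True q=False (s & q)=False
s_3={p,q,r,s}: ((s | q) U (s & q))=True (s | q)=True s=True q=True (s & q)=True
s_4={p,s}: ((s | q) U (s & q))=True (s | q)=True s=True q=False (s & q)=False
s_5={p,s}: ((s | q) U (s & q))=True (s | q)=True s=True q=False (s & q)=False
s_6={p,q,r,s}: ((s | q) U (s & q))=True (s | q)=True s=True q=True (s & q)=True
Evaluating at position 2: result = True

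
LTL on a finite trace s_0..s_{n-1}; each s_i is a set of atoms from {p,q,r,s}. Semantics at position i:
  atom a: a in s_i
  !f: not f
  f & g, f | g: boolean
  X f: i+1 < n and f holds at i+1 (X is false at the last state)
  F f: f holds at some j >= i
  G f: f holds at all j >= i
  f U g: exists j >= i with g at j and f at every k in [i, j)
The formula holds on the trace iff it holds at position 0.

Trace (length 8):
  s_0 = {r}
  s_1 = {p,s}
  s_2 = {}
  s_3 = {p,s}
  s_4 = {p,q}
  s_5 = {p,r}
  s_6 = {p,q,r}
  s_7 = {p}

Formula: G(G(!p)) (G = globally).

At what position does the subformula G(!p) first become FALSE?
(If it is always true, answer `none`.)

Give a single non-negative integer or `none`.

s_0={r}: G(!p)=False !p=True p=False
s_1={p,s}: G(!p)=False !p=False p=True
s_2={}: G(!p)=False !p=True p=False
s_3={p,s}: G(!p)=False !p=False p=True
s_4={p,q}: G(!p)=False !p=False p=True
s_5={p,r}: G(!p)=False !p=False p=True
s_6={p,q,r}: G(!p)=False !p=False p=True
s_7={p}: G(!p)=False !p=False p=True
G(G(!p)) holds globally = False
First violation at position 0.

Answer: 0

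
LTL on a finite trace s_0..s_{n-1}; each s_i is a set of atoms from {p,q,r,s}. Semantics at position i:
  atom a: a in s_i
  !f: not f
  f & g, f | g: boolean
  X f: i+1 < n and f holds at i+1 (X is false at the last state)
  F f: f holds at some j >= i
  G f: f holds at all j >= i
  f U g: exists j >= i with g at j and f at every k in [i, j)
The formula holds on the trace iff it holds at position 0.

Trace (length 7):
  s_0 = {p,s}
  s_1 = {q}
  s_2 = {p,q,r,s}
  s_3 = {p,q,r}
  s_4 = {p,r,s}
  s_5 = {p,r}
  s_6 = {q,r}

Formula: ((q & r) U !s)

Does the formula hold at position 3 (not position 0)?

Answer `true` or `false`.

Answer: true

Derivation:
s_0={p,s}: ((q & r) U !s)=False (q & r)=False q=False r=False !s=False s=True
s_1={q}: ((q & r) U !s)=True (q & r)=False q=True r=False !s=True s=False
s_2={p,q,r,s}: ((q & r) U !s)=True (q & r)=True q=True r=True !s=False s=True
s_3={p,q,r}: ((q & r) U !s)=True (q & r)=True q=True r=True !s=True s=False
s_4={p,r,s}: ((q & r) U !s)=False (q & r)=False q=False r=True !s=False s=True
s_5={p,r}: ((q & r) U !s)=True (q & r)=False q=False r=True !s=True s=False
s_6={q,r}: ((q & r) U !s)=True (q & r)=True q=True r=True !s=True s=False
Evaluating at position 3: result = True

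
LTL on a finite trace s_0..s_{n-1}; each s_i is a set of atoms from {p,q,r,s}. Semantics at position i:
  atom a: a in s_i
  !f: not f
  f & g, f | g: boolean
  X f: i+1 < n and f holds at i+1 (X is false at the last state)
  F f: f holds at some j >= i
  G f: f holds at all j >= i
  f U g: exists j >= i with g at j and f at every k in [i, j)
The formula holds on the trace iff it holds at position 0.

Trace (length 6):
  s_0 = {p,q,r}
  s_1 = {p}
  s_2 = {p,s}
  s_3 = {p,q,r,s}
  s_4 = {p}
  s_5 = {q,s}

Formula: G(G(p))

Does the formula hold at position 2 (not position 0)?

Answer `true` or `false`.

s_0={p,q,r}: G(G(p))=False G(p)=False p=True
s_1={p}: G(G(p))=False G(p)=False p=True
s_2={p,s}: G(G(p))=False G(p)=False p=True
s_3={p,q,r,s}: G(G(p))=False G(p)=False p=True
s_4={p}: G(G(p))=False G(p)=False p=True
s_5={q,s}: G(G(p))=False G(p)=False p=False
Evaluating at position 2: result = False

Answer: false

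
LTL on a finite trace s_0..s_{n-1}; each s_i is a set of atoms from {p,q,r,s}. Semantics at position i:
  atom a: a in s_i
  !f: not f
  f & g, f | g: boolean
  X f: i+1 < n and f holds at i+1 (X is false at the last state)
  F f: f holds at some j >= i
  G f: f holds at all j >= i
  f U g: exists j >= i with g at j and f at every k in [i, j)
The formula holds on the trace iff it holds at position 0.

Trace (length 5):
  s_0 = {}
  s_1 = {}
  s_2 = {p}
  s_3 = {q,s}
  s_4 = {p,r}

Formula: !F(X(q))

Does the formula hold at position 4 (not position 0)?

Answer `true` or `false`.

s_0={}: !F(X(q))=False F(X(q))=True X(q)=False q=False
s_1={}: !F(X(q))=False F(X(q))=True X(q)=False q=False
s_2={p}: !F(X(q))=False F(X(q))=True X(q)=True q=False
s_3={q,s}: !F(X(q))=True F(X(q))=False X(q)=False q=True
s_4={p,r}: !F(X(q))=True F(X(q))=False X(q)=False q=False
Evaluating at position 4: result = True

Answer: true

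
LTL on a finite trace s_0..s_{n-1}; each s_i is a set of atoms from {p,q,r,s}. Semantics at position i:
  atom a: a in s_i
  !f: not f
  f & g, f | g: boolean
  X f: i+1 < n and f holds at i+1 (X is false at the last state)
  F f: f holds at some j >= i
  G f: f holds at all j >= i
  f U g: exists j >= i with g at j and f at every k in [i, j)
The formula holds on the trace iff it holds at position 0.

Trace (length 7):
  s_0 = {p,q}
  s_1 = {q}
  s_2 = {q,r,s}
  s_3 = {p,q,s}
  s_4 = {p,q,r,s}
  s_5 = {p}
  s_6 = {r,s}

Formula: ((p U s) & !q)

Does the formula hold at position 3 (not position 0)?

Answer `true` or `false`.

Answer: false

Derivation:
s_0={p,q}: ((p U s) & !q)=False (p U s)=False p=True s=False !q=False q=True
s_1={q}: ((p U s) & !q)=False (p U s)=False p=False s=False !q=False q=True
s_2={q,r,s}: ((p U s) & !q)=False (p U s)=True p=False s=True !q=False q=True
s_3={p,q,s}: ((p U s) & !q)=False (p U s)=True p=True s=True !q=False q=True
s_4={p,q,r,s}: ((p U s) & !q)=False (p U s)=True p=True s=True !q=False q=True
s_5={p}: ((p U s) & !q)=True (p U s)=True p=True s=False !q=True q=False
s_6={r,s}: ((p U s) & !q)=True (p U s)=True p=False s=True !q=True q=False
Evaluating at position 3: result = False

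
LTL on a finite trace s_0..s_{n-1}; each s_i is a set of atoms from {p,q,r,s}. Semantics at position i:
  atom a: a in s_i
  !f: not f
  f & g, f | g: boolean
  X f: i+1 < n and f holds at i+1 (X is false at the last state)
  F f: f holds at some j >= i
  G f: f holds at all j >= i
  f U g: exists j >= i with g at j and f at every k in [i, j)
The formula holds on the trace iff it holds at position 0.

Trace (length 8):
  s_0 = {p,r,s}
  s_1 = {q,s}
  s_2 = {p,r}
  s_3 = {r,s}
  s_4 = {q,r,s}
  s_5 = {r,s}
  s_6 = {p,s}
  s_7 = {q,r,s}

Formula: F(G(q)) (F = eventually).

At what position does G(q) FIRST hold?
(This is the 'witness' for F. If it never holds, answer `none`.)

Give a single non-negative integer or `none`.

s_0={p,r,s}: G(q)=False q=False
s_1={q,s}: G(q)=False q=True
s_2={p,r}: G(q)=False q=False
s_3={r,s}: G(q)=False q=False
s_4={q,r,s}: G(q)=False q=True
s_5={r,s}: G(q)=False q=False
s_6={p,s}: G(q)=False q=False
s_7={q,r,s}: G(q)=True q=True
F(G(q)) holds; first witness at position 7.

Answer: 7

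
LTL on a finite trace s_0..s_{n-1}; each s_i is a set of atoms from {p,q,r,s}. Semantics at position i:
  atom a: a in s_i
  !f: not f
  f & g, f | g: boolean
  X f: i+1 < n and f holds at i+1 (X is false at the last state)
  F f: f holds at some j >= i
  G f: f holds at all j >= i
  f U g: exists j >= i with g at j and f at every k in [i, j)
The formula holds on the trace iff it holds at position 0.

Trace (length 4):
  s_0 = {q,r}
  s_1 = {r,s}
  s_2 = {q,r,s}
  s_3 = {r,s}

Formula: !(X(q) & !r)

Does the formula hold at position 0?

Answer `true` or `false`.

s_0={q,r}: !(X(q) & !r)=True (X(q) & !r)=False X(q)=False q=True !r=False r=True
s_1={r,s}: !(X(q) & !r)=True (X(q) & !r)=False X(q)=True q=False !r=False r=True
s_2={q,r,s}: !(X(q) & !r)=True (X(q) & !r)=False X(q)=False q=True !r=False r=True
s_3={r,s}: !(X(q) & !r)=True (X(q) & !r)=False X(q)=False q=False !r=False r=True

Answer: true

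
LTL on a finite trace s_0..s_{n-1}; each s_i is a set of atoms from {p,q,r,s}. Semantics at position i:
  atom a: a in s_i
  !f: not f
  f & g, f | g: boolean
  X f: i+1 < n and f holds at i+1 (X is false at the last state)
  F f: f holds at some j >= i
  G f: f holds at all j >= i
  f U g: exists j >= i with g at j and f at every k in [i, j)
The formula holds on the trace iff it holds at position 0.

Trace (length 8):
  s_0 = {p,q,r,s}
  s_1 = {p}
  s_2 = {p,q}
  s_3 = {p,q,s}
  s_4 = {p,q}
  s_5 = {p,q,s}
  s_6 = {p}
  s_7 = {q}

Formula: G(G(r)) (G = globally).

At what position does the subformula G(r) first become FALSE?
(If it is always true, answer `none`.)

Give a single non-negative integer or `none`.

Answer: 0

Derivation:
s_0={p,q,r,s}: G(r)=False r=True
s_1={p}: G(r)=False r=False
s_2={p,q}: G(r)=False r=False
s_3={p,q,s}: G(r)=False r=False
s_4={p,q}: G(r)=False r=False
s_5={p,q,s}: G(r)=False r=False
s_6={p}: G(r)=False r=False
s_7={q}: G(r)=False r=False
G(G(r)) holds globally = False
First violation at position 0.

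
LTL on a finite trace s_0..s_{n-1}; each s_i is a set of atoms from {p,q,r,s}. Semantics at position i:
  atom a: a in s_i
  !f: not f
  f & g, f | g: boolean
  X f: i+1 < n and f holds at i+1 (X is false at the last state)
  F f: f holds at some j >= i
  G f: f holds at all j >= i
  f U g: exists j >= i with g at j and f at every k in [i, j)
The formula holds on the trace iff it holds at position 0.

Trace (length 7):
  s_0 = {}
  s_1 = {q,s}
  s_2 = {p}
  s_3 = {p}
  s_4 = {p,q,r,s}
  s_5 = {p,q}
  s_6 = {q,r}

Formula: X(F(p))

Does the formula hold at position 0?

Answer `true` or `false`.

s_0={}: X(F(p))=True F(p)=True p=False
s_1={q,s}: X(F(p))=True F(p)=True p=False
s_2={p}: X(F(p))=True F(p)=True p=True
s_3={p}: X(F(p))=True F(p)=True p=True
s_4={p,q,r,s}: X(F(p))=True F(p)=True p=True
s_5={p,q}: X(F(p))=False F(p)=True p=True
s_6={q,r}: X(F(p))=False F(p)=False p=False

Answer: true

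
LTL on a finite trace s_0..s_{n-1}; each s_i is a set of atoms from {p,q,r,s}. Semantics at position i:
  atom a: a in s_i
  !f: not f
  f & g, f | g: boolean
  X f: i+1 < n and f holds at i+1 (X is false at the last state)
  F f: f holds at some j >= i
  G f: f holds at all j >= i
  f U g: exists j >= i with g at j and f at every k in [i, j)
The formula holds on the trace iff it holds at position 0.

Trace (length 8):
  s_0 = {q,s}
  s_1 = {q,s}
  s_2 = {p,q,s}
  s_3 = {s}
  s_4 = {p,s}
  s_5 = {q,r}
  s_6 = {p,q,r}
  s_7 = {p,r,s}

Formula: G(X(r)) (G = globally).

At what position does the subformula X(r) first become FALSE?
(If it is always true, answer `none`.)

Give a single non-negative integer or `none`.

s_0={q,s}: X(r)=False r=False
s_1={q,s}: X(r)=False r=False
s_2={p,q,s}: X(r)=False r=False
s_3={s}: X(r)=False r=False
s_4={p,s}: X(r)=True r=False
s_5={q,r}: X(r)=True r=True
s_6={p,q,r}: X(r)=True r=True
s_7={p,r,s}: X(r)=False r=True
G(X(r)) holds globally = False
First violation at position 0.

Answer: 0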